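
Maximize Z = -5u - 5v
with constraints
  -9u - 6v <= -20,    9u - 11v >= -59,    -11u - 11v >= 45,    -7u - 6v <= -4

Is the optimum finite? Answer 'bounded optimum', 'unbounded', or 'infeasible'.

unbounded

From the feasible point (314/11, -359/11), moving in the direction (6, -7) keeps every constraint satisfied while Z increases without bound.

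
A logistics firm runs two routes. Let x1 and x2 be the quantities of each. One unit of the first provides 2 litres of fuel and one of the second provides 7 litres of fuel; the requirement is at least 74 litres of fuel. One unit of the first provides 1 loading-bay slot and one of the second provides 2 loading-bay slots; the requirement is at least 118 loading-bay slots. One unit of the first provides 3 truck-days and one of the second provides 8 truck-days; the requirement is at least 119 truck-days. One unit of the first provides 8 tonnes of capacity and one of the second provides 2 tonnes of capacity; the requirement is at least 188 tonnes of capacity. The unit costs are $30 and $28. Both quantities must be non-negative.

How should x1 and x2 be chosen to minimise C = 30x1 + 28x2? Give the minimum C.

x1 = 10, x2 = 54, minimum C = 1812

Extreme points and C = 30x1 + 28x2:
  (0, 94) → C = 2632
  (118, 0) → C = 3540
  (10, 54) → C = 1812
The feasible region is unbounded (it extends along (0, 1), (1, 0)), but C strictly increases along every unbounded feasible direction, so there is no improving ray and the minimum is attained at a vertex.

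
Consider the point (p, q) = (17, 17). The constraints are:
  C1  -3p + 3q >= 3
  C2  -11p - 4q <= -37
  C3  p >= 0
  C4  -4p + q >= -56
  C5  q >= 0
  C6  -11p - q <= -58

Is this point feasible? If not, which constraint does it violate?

Constraint C1: -3p + 3q = 0, which is not ≥ 3. All other constraints are satisfied.

not feasible — violates C1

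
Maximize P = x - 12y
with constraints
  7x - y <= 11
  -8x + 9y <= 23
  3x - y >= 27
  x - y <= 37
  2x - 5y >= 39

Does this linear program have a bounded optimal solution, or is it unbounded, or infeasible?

Corner points and P = x - 12y:
  (-4, -39) → P = 464
  (-13/3, -124/3) → P = 1475/3
  (-5, -42) → P = 499
The feasible region has finitely many vertices and no improving ray; the maximum is 499 at (-5, -42).

bounded optimum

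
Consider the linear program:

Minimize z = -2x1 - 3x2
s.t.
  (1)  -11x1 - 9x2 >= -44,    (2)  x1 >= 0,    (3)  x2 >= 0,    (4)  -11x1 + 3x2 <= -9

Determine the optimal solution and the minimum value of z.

Feasible corners and z = -2x1 - 3x2:
  (4, 0) → z = -8
  (71/44, 35/12) → z = -527/44
  (9/11, 0) → z = -18/11

x1 = 71/44, x2 = 35/12, minimum z = -527/44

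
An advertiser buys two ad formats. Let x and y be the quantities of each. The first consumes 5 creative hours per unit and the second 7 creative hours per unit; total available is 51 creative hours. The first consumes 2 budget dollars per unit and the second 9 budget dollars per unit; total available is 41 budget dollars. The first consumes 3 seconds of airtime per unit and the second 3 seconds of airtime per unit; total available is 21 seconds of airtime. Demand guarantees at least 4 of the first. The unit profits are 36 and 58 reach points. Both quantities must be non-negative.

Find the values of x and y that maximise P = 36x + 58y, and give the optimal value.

x = 4, y = 3, maximum P = 318

Vertices and P = 36x + 58y:
  (7, 0) → P = 252
  (4, 0) → P = 144
  (4, 3) → P = 318

The optimum lies where 3x + 3y = 21 and x = 4.
Solving simultaneously gives x = 4, y = 3.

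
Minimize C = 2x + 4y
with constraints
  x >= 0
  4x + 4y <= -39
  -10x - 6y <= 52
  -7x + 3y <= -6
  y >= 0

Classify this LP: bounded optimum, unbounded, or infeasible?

The boundaries 4x + 4y = -39 and -10x - 6y = 52 meet at (13/8, -91/8), but that point violates y ≥ 0. Every candidate vertex is excluded by some other constraint, so the feasible region is empty.

infeasible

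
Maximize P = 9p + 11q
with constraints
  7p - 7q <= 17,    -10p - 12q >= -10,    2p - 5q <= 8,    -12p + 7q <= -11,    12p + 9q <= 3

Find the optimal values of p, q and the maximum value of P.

p = 5/8, q = -1/2, maximum P = 1/8

Corner points and P = 9p + 11q:
  (-1/46, -37/23) → P = -823/46
  (29/26, -15/13) → P = -69/26
  (5/8, -1/2) → P = 1/8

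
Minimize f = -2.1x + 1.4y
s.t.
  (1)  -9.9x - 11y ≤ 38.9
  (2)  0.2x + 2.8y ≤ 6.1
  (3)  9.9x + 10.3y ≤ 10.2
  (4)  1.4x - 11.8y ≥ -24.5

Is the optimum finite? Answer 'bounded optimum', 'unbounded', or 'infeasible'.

bounded optimum

Extreme points and f = -2.1x + 1.4y:
  (51287/693, -491/7) → f = -83693/330
  (-36426/6611, 18809/13222) → f = 896609/66110
  (-13199/13124, 25683/13124) → f = 636741/131240
The feasible region has finitely many vertices and no improving ray; the minimum is -83693/330 at (51287/693, -491/7).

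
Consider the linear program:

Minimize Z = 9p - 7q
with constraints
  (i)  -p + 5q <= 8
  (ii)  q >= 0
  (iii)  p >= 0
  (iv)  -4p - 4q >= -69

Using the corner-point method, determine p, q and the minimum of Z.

Extreme points and Z = 9p - 7q:
  (0, 8/5) → Z = -56/5
  (313/24, 101/24) → Z = 1055/12
  (0, 0) → Z = 0
  (69/4, 0) → Z = 621/4

At the optimal vertex, -p + 5q = 8 and p = 0.
Solving simultaneously gives p = 0, q = 8/5.

p = 0, q = 8/5, minimum Z = -56/5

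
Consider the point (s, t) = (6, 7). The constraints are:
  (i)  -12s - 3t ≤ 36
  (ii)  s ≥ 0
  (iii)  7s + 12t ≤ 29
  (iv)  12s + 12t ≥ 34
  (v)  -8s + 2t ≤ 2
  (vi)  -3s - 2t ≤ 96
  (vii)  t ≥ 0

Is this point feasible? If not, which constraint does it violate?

Constraint (iii): 7s + 12t = 126, which is not ≤ 29. All other constraints are satisfied.

not feasible — violates (iii)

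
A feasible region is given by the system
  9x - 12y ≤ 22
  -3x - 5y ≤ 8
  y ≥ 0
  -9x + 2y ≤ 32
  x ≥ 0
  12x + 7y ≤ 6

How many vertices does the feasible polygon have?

The feasible vertices (each the meet of two boundaries and inside every other half-plane) are:
  (0, 0)
  (1/2, 0)
  (0, 6/7)

3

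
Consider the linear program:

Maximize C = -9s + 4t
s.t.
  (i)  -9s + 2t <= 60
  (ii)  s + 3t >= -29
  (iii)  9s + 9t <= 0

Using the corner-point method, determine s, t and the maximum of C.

s = -60/11, t = 60/11, maximum C = 780/11

Corner points and C = -9s + 4t:
  (-238/29, -201/29) → C = 1338/29
  (-60/11, 60/11) → C = 780/11
  (29/2, -29/2) → C = -377/2

At the optimal vertex, -9s + 2t = 60 and 9s + 9t = 0.
Solving simultaneously gives s = -60/11, t = 60/11.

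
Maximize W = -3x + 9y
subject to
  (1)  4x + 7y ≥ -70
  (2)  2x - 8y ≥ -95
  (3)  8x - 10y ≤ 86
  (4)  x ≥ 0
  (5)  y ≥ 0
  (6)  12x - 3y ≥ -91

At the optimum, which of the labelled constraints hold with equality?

(2) and (4)

Vertices and W = -3x + 9y:
  (819/22, 233/11) → W = 1737/22
  (0, 95/8) → W = 855/8
  (43/4, 0) → W = -129/4
  (0, 0) → W = 0

The maximum is at (0, 95/8). Substituting into each constraint, equality holds for (2) and (4); the remaining constraints have slack.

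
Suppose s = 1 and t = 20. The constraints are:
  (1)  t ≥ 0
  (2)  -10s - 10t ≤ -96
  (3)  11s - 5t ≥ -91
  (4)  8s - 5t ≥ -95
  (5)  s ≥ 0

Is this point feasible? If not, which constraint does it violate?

(1): 20 ≥ 0 ✓
(2): -210 ≤ -96 ✓
(3): -89 ≥ -91 ✓
(4): -92 ≥ -95 ✓
(5): 1 ≥ 0 ✓

feasible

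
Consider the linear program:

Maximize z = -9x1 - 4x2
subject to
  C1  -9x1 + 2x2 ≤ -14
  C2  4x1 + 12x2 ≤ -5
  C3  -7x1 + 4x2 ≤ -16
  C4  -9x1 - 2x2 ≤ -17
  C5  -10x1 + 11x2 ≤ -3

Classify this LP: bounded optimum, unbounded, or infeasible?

unbounded

From the feasible point (107/50, -113/100), moving in the direction (2, -9) keeps every constraint satisfied while z increases without bound.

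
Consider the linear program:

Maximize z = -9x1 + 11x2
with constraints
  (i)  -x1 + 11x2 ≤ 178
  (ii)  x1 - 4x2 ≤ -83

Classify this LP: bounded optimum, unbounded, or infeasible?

From the feasible point (-201/7, 95/7), moving in the direction (-11, -1) keeps every constraint satisfied while z increases without bound.

unbounded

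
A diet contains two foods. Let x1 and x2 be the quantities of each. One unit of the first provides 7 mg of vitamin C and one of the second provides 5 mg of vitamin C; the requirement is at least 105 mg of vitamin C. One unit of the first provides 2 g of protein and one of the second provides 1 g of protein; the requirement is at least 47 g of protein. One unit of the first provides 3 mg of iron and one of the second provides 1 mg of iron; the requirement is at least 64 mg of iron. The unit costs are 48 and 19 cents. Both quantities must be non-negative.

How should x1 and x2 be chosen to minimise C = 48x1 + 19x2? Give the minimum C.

x1 = 17, x2 = 13, minimum C = 1063

Extreme points and C = 48x1 + 19x2:
  (0, 64) → C = 1216
  (47/2, 0) → C = 1128
  (17, 13) → C = 1063
The feasible region is unbounded (it extends along (0, 1), (1, 0)), but C strictly increases along every unbounded feasible direction, so there is no improving ray and the minimum is attained at a vertex.

The optimum lies where 2x1 + x2 = 47 and 3x1 + x2 = 64.
Solving simultaneously gives x1 = 17, x2 = 13.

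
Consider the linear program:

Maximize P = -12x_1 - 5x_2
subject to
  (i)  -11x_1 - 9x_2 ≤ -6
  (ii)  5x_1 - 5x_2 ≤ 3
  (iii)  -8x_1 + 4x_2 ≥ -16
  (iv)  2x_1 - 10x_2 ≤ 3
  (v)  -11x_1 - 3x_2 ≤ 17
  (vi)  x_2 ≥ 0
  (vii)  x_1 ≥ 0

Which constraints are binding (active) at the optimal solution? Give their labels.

Vertices and P = -12x_1 - 5x_2:
  (6/11, 0) → P = -72/11
  (0, 2/3) → P = -10/3
  (17/5, 14/5) → P = -274/5
  (3/5, 0) → P = -36/5
The feasible region is unbounded (it extends along (0, 1), (1, 2)), but P strictly decreases along every unbounded feasible direction, so there is no improving ray and the maximum is attained at a vertex.

The maximum is at (0, 2/3). Substituting into each constraint, equality holds for (i) and (vii); the remaining constraints have slack.

(i) and (vii)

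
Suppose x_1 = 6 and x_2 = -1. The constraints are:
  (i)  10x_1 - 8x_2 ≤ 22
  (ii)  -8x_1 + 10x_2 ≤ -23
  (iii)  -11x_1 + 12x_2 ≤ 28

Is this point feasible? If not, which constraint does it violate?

not feasible — violates (i)

Constraint (i): 10x_1 - 8x_2 = 68, which is not ≤ 22. All other constraints are satisfied.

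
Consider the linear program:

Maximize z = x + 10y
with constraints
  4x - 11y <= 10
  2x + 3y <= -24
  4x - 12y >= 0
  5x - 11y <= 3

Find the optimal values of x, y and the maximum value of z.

x = -8, y = -8/3, maximum z = -104/3

Vertices and z = x + 10y:
  (-7, -38/11) → z = -457/11
  (-8, -8/3) → z = -104/3
  (-255/37, -126/37) → z = -1515/37
The feasible region is unbounded (it extends along (-3, -1), (-11, -4)), but z strictly decreases along every unbounded feasible direction, so there is no improving ray and the maximum is attained at a vertex.

The binding constraints are 2x + 3y = -24 and 4x - 12y = 0.
Solving simultaneously gives x = -8, y = -8/3.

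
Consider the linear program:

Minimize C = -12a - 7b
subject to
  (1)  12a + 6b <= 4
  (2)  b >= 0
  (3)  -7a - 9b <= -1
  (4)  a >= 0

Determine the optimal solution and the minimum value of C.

Corner points and C = -12a - 7b:
  (1/3, 0) → C = -4
  (0, 2/3) → C = -14/3
  (1/7, 0) → C = -12/7
  (0, 1/9) → C = -7/9

a = 0, b = 2/3, minimum C = -14/3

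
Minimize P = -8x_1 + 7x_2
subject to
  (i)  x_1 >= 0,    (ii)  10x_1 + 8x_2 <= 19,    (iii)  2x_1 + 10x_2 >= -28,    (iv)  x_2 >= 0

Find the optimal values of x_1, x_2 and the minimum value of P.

Feasible corners and P = -8x_1 + 7x_2:
  (0, 19/8) → P = 133/8
  (0, 0) → P = 0
  (19/10, 0) → P = -76/5

The binding constraints are 10x_1 + 8x_2 = 19 and x_2 = 0.
Solving simultaneously gives x_1 = 19/10, x_2 = 0.

x_1 = 19/10, x_2 = 0, minimum P = -76/5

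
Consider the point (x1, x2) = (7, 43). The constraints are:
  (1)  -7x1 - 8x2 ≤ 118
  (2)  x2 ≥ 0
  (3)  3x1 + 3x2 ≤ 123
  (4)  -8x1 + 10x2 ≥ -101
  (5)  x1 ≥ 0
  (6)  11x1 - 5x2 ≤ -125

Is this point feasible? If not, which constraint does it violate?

not feasible — violates (3)

Constraint (3): 3x1 + 3x2 = 150, which is not ≤ 123. All other constraints are satisfied.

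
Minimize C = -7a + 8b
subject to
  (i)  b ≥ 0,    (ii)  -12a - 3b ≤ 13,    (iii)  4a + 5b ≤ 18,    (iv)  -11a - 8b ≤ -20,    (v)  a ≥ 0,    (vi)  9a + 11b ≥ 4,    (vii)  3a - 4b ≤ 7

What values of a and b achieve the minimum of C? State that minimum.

Extreme points and C = -7a + 8b:
  (20/11, 0) → C = -140/11
  (7/3, 0) → C = -49/3
  (0, 18/5) → C = 144/5
  (107/31, 26/31) → C = -541/31
  (0, 5/2) → C = 20

a = 107/31, b = 26/31, minimum C = -541/31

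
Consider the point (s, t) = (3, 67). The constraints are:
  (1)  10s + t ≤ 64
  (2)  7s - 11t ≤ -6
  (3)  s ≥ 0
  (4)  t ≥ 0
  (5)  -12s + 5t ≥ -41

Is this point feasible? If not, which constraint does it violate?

Constraint (1): 10s + t = 97, which is not ≤ 64. All other constraints are satisfied.

not feasible — violates (1)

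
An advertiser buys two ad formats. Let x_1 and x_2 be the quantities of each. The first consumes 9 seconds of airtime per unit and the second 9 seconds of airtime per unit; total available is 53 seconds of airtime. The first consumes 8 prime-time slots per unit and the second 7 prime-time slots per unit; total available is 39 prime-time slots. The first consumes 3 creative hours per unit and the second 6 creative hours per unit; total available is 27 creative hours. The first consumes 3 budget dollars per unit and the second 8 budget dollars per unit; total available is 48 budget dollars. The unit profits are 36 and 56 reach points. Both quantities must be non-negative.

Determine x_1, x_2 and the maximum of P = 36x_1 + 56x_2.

Corner points and P = 36x_1 + 56x_2:
  (0, 0) → P = 0
  (0, 9/2) → P = 252
  (39/8, 0) → P = 351/2
  (5/3, 11/3) → P = 796/3

At the optimal vertex, 8x_1 + 7x_2 = 39 and 3x_1 + 6x_2 = 27.
Solving simultaneously gives x_1 = 5/3, x_2 = 11/3.

x_1 = 5/3, x_2 = 11/3, maximum P = 796/3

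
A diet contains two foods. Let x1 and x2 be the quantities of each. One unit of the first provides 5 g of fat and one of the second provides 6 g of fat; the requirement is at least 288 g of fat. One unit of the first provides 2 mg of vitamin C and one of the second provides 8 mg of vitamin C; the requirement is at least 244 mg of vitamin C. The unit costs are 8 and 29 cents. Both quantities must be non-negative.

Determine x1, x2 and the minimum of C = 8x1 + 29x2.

Feasible corners and C = 8x1 + 29x2:
  (0, 48) → C = 1392
  (122, 0) → C = 976
  (30, 23) → C = 907
The feasible region is unbounded (it extends along (0, 1), (1, 0)), but C strictly increases along every unbounded feasible direction, so there is no improving ray and the minimum is attained at a vertex.

The binding constraints are 5x1 + 6x2 = 288 and 2x1 + 8x2 = 244.
Solving simultaneously gives x1 = 30, x2 = 23.

x1 = 30, x2 = 23, minimum C = 907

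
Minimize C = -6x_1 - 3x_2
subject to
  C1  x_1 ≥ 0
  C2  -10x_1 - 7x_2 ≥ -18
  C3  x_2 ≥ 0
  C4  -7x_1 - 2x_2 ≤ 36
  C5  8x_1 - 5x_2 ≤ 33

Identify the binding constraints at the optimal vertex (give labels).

Corner points and C = -6x_1 - 3x_2:
  (0, 18/7) → C = -54/7
  (0, 0) → C = 0
  (9/5, 0) → C = -54/5

The minimum is at (9/5, 0). Substituting into each constraint, equality holds for C2 and C3; the remaining constraints have slack.

C2 and C3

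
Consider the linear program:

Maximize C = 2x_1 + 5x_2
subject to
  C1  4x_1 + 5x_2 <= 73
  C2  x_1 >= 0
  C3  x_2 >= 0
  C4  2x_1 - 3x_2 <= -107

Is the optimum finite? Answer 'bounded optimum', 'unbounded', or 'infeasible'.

infeasible

The boundaries 4x_1 + 5x_2 = 73 and x_1 = 0 meet at (0, 73/5), but that point violates 2x_1 - 3x_2 ≤ -107. Every candidate vertex is excluded by some other constraint, so the feasible region is empty.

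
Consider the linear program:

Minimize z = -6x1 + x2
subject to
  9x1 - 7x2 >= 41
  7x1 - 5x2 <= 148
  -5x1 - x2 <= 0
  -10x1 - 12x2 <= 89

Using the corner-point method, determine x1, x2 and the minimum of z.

x1 = 831/4, x2 = 1045/4, minimum z = -3941/4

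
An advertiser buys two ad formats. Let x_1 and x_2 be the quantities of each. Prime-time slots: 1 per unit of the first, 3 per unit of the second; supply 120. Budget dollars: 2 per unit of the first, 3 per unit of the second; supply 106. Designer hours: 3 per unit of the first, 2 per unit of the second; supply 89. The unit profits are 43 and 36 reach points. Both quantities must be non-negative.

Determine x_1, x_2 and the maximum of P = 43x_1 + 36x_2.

x_1 = 11, x_2 = 28, maximum P = 1481

Corner points and P = 43x_1 + 36x_2:
  (0, 0) → P = 0
  (0, 106/3) → P = 1272
  (89/3, 0) → P = 3827/3
  (11, 28) → P = 1481

The optimum lies where 2x_1 + 3x_2 = 106 and 3x_1 + 2x_2 = 89.
Solving simultaneously gives x_1 = 11, x_2 = 28.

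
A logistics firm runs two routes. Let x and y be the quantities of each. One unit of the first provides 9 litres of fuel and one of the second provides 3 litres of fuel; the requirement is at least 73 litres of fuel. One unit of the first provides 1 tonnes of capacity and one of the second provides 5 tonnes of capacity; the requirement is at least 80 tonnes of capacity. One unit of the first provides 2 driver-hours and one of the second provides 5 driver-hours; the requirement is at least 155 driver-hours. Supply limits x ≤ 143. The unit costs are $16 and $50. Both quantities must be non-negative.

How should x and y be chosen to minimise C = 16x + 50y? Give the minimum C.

Vertices and C = 16x + 50y:
  (0, 31) → C = 1550
  (80, 0) → C = 1280
  (143, 0) → C = 2288
  (75, 1) → C = 1250
The feasible region is unbounded (it extends along (0, 1)), but C strictly increases along every unbounded feasible direction, so there is no improving ray and the minimum is attained at a vertex.

The optimum lies where x + 5y = 80 and 2x + 5y = 155.
Solving simultaneously gives x = 75, y = 1.

x = 75, y = 1, minimum C = 1250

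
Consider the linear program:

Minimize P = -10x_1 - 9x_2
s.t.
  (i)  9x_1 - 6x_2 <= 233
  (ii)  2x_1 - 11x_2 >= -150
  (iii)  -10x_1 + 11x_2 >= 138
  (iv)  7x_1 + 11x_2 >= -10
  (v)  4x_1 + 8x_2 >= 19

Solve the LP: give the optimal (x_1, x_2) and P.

x_1 = 3/2, x_2 = 153/11, minimum P = -1542/11

Feasible corners and P = -10x_1 - 9x_2:
  (3/2, 153/11) → P = -1542/11
  (-991/60, 319/30) → P = 1042/15
  (-895/124, 371/62) → P = 568/31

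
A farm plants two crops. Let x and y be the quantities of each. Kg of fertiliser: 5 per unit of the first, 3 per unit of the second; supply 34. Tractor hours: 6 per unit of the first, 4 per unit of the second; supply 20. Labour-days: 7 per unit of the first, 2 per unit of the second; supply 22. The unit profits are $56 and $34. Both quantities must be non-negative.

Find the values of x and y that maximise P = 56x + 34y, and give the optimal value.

x = 3, y = 1/2, maximum P = 185

Corner points and P = 56x + 34y:
  (0, 0) → P = 0
  (0, 5) → P = 170
  (22/7, 0) → P = 176
  (3, 1/2) → P = 185

The binding constraints are 6x + 4y = 20 and 7x + 2y = 22.
Solving simultaneously gives x = 3, y = 1/2.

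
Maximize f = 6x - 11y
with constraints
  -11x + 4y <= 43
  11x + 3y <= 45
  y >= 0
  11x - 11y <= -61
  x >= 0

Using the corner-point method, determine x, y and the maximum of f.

Vertices and f = 6x - 11y:
  (51/77, 88/7) → f = -10342/77
  (0, 43/4) → f = -473/4
  (156/77, 53/7) → f = -5477/77
  (0, 61/11) → f = -61

The optimum lies where 11x - 11y = -61 and x = 0.
Solving simultaneously gives x = 0, y = 61/11.

x = 0, y = 61/11, maximum f = -61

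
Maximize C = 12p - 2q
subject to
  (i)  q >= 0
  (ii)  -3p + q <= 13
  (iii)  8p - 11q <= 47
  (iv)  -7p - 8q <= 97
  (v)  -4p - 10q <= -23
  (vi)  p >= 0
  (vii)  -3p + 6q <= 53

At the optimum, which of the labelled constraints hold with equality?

(iii) and (vii)

Corner points and C = 12p - 2q:
  (47/8, 0) → C = 141/2
  (23/4, 0) → C = 69
  (173/3, 113/3) → C = 1850/3
  (0, 23/10) → C = -23/5
  (0, 53/6) → C = -53/3

The maximum is at (173/3, 113/3). Substituting into each constraint, equality holds for (iii) and (vii); the remaining constraints have slack.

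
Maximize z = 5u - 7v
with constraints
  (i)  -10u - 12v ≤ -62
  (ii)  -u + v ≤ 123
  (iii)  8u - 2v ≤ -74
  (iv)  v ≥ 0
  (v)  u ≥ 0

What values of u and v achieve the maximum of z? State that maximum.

Feasible corners and z = 5u - 7v:
  (86/3, 455/3) → z = -2755/3
  (0, 123) → z = -861
  (0, 37) → z = -259

At the optimal vertex, 8u - 2v = -74 and u = 0.
Solving simultaneously gives u = 0, v = 37.

u = 0, v = 37, maximum z = -259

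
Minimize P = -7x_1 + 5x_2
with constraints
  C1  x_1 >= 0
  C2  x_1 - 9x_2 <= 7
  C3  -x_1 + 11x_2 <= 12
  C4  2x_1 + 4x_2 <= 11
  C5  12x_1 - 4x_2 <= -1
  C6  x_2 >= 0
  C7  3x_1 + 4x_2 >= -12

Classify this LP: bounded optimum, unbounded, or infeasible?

bounded optimum

Corner points and P = -7x_1 + 5x_2:
  (0, 12/11) → P = 60/11
  (0, 1/4) → P = 5/4
  (37/128, 143/128) → P = 57/16
The feasible region has finitely many vertices and no improving ray; the minimum is 5/4 at (0, 1/4).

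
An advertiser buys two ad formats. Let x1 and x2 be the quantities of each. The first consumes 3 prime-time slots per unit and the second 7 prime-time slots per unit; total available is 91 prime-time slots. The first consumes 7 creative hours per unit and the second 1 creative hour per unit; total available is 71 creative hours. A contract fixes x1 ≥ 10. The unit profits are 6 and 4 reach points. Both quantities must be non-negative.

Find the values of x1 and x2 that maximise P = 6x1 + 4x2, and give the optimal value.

x1 = 10, x2 = 1, maximum P = 64

Extreme points and P = 6x1 + 4x2:
  (71/7, 0) → P = 426/7
  (10, 0) → P = 60
  (10, 1) → P = 64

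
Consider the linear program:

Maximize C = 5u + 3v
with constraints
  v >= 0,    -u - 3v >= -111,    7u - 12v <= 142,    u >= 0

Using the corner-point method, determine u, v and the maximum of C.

Feasible corners and C = 5u + 3v:
  (142/7, 0) → C = 710/7
  (0, 0) → C = 0
  (586/11, 635/33) → C = 3565/11
  (0, 37) → C = 111

The optimum lies where -u - 3v = -111 and 7u - 12v = 142.
Solving simultaneously gives u = 586/11, v = 635/33.

u = 586/11, v = 635/33, maximum C = 3565/11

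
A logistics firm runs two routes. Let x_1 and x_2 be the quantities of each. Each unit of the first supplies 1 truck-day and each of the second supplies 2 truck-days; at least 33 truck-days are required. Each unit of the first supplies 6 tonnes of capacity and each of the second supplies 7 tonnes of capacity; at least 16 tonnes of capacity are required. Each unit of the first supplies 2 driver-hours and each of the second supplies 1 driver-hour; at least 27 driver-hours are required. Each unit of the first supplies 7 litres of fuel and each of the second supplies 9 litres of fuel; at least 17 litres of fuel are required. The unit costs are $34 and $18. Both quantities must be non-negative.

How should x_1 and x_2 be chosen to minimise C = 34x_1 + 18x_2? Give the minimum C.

Vertices and C = 34x_1 + 18x_2:
  (0, 27) → C = 486
  (33, 0) → C = 1122
  (7, 13) → C = 472
The feasible region is unbounded (it extends along (0, 1), (1, 0)), but C strictly increases along every unbounded feasible direction, so there is no improving ray and the minimum is attained at a vertex.

x_1 = 7, x_2 = 13, minimum C = 472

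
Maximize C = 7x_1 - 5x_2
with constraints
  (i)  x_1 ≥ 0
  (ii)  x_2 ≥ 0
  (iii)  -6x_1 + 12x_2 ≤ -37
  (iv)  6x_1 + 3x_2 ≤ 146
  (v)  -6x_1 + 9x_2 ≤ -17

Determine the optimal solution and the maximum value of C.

Vertices and C = 7x_1 - 5x_2:
  (37/6, 0) → C = 259/6
  (73/3, 0) → C = 511/3
  (207/10, 109/15) → C = 3257/30

The binding constraints are x_2 = 0 and 6x_1 + 3x_2 = 146.
Solving simultaneously gives x_1 = 73/3, x_2 = 0.

x_1 = 73/3, x_2 = 0, maximum C = 511/3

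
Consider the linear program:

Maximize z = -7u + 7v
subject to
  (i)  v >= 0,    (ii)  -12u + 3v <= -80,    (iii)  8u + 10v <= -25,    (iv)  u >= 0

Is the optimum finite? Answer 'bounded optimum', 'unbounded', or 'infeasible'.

The boundaries v = 0 and -12u + 3v = -80 meet at (20/3, 0), but that point violates 8u + 10v ≤ -25. Every candidate vertex is excluded by some other constraint, so the feasible region is empty.

infeasible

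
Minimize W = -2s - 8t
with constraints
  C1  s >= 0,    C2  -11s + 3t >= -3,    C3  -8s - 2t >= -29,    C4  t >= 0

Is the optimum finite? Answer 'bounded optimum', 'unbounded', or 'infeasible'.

bounded optimum

Corner points and W = -2s - 8t:
  (0, 29/2) → W = -116
  (0, 0) → W = 0
  (93/46, 295/46) → W = -1273/23
  (3/11, 0) → W = -6/11
The feasible region has finitely many vertices and no improving ray; the minimum is -116 at (0, 29/2).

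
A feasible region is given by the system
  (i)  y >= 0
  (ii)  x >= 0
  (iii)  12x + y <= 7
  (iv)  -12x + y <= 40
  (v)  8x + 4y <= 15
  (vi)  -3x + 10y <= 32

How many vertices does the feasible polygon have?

The feasible vertices (each the meet of two boundaries and inside every other half-plane) are:
  (0, 0)
  (7/12, 0)
  (0, 16/5)
  (13/40, 31/10)
  (11/46, 301/92)

5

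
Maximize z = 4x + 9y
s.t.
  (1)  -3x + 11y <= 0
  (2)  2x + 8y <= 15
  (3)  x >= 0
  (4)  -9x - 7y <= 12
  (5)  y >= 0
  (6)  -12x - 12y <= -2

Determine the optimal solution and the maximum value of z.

x = 15/2, y = 0, maximum z = 30

Extreme points and z = 4x + 9y:
  (165/46, 45/46) → z = 1065/46
  (11/84, 1/28) → z = 71/84
  (15/2, 0) → z = 30
  (1/6, 0) → z = 2/3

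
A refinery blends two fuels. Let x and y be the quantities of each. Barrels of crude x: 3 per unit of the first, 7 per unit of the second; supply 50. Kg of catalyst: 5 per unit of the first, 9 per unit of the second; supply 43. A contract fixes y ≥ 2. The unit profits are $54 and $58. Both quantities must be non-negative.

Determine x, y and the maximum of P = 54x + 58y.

x = 5, y = 2, maximum P = 386

Vertices and P = 54x + 58y:
  (0, 43/9) → P = 2494/9
  (0, 2) → P = 116
  (5, 2) → P = 386

The binding constraints are 5x + 9y = 43 and y = 2.
Solving simultaneously gives x = 5, y = 2.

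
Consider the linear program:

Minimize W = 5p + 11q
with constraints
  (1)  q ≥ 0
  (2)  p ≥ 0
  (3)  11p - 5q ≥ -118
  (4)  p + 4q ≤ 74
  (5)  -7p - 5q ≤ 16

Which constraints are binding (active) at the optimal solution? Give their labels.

Extreme points and W = 5p + 11q:
  (0, 0) → W = 0
  (74, 0) → W = 370
  (0, 37/2) → W = 407/2

The minimum is at (0, 0). Substituting into each constraint, equality holds for (1) and (2); the remaining constraints have slack.

(1) and (2)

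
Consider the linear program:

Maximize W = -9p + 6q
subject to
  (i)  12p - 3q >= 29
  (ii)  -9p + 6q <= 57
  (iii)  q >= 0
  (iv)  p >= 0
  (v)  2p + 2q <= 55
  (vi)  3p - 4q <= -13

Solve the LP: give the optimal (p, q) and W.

Feasible corners and W = -9p + 6q:
  (223/30, 301/15) → W = 107/2
  (155/39, 81/13) → W = 21/13
  (97/7, 191/14) → W = -300/7

The optimum lies where 12p - 3q = 29 and 2p + 2q = 55.
Solving simultaneously gives p = 223/30, q = 301/15.

p = 223/30, q = 301/15, maximum W = 107/2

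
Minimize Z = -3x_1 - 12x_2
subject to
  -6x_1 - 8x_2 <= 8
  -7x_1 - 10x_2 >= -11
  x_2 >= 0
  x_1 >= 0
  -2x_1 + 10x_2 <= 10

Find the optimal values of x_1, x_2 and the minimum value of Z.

x_1 = 1/9, x_2 = 46/45, minimum Z = -63/5

Vertices and Z = -3x_1 - 12x_2:
  (11/7, 0) → Z = -33/7
  (1/9, 46/45) → Z = -63/5
  (0, 0) → Z = 0
  (0, 1) → Z = -12

At the optimal vertex, -7x_1 - 10x_2 = -11 and -2x_1 + 10x_2 = 10.
Solving simultaneously gives x_1 = 1/9, x_2 = 46/45.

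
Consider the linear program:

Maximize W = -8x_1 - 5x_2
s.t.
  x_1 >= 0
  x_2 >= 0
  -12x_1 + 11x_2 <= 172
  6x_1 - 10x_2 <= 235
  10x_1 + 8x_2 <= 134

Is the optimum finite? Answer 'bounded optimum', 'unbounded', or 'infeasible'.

bounded optimum

Corner points and W = -8x_1 - 5x_2:
  (0, 0) → W = 0
  (0, 172/11) → W = -860/11
  (67/5, 0) → W = -536/5
  (49/103, 1664/103) → W = -8712/103
The feasible region has finitely many vertices and no improving ray; the maximum is 0 at (0, 0).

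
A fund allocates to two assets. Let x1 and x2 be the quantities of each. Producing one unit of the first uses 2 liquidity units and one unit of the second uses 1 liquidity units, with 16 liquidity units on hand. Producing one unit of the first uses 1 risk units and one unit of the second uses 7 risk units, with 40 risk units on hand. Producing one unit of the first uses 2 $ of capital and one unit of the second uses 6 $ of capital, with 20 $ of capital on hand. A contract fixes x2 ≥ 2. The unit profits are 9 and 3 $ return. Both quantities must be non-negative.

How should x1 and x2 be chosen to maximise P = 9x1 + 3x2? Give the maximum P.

Feasible corners and P = 9x1 + 3x2:
  (0, 10/3) → P = 10
  (0, 2) → P = 6
  (4, 2) → P = 42

The binding constraints are 2x1 + 6x2 = 20 and x2 = 2.
Solving simultaneously gives x1 = 4, x2 = 2.

x1 = 4, x2 = 2, maximum P = 42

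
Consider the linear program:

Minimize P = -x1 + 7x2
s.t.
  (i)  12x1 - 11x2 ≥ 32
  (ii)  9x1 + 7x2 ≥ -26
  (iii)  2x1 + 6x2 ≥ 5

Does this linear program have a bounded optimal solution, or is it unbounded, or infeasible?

From the feasible point (247/94, -2/47), moving in the direction (6, -2) keeps every constraint satisfied while P decreases without bound.

unbounded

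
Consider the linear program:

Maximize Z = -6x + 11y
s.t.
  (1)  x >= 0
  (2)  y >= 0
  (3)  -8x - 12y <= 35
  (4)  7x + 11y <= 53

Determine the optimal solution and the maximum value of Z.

Extreme points and Z = -6x + 11y:
  (0, 0) → Z = 0
  (0, 53/11) → Z = 53
  (53/7, 0) → Z = -318/7

The binding constraints are x = 0 and 7x + 11y = 53.
Solving simultaneously gives x = 0, y = 53/11.

x = 0, y = 53/11, maximum Z = 53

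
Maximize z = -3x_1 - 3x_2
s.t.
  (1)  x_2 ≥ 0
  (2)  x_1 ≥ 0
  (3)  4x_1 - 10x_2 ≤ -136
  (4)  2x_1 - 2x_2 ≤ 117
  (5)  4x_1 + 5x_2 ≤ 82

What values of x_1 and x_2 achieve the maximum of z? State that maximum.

x_1 = 0, x_2 = 68/5, maximum z = -204/5

Corner points and z = -3x_1 - 3x_2:
  (0, 68/5) → z = -204/5
  (0, 82/5) → z = -246/5
  (7/3, 218/15) → z = -253/5

The optimum lies where x_1 = 0 and 4x_1 - 10x_2 = -136.
Solving simultaneously gives x_1 = 0, x_2 = 68/5.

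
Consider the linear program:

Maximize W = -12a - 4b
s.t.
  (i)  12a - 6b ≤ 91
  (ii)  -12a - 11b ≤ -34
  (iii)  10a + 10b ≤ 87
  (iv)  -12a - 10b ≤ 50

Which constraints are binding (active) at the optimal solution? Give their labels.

(ii) and (iii)

Extreme points and W = -12a - 4b:
  (1205/204, -57/17) → W = -977/17
  (358/45, 67/90) → W = -886/9
  (-617/10, 352/5) → W = 2294/5

The maximum is at (-617/10, 352/5). Substituting into each constraint, equality holds for (ii) and (iii); the remaining constraints have slack.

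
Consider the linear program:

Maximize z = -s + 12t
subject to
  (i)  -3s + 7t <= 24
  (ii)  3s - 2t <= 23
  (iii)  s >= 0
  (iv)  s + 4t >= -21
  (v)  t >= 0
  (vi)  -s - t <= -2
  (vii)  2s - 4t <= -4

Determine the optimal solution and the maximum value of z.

Extreme points and z = -s + 12t:
  (209/15, 47/5) → z = 1483/15
  (0, 24/7) → z = 288/7
  (25/2, 29/4) → z = 149/2
  (0, 2) → z = 24
  (2/3, 4/3) → z = 46/3

s = 209/15, t = 47/5, maximum z = 1483/15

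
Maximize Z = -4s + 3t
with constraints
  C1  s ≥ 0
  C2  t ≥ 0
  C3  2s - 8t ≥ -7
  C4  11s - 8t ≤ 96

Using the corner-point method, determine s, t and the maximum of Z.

Corner points and Z = -4s + 3t:
  (0, 0) → Z = 0
  (0, 7/8) → Z = 21/8
  (96/11, 0) → Z = -384/11
  (103/9, 269/72) → Z = -2489/72

At the optimal vertex, s = 0 and 2s - 8t = -7.
Solving simultaneously gives s = 0, t = 7/8.

s = 0, t = 7/8, maximum Z = 21/8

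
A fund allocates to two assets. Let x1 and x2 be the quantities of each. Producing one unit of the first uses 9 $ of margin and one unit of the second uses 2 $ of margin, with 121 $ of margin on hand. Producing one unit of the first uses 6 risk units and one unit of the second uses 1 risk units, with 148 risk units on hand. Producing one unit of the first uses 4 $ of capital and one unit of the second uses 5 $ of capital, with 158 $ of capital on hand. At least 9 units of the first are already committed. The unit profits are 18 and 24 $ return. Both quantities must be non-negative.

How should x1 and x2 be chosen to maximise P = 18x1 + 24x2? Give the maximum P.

Extreme points and P = 18x1 + 24x2:
  (121/9, 0) → P = 242
  (9, 0) → P = 162
  (9, 20) → P = 642

x1 = 9, x2 = 20, maximum P = 642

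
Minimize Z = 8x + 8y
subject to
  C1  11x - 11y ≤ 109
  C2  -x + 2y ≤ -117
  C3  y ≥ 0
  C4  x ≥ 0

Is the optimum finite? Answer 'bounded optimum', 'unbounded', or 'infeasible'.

infeasible

The boundaries 11x - 11y = 109 and y = 0 meet at (109/11, 0), but that point violates -x + 2y ≤ -117. Every candidate vertex is excluded by some other constraint, so the feasible region is empty.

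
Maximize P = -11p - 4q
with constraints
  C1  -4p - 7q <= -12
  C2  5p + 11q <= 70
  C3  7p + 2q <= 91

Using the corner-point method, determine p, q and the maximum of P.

p = -358/9, q = 220/9, maximum P = 3058/9

Vertices and P = -11p - 4q:
  (-358/9, 220/9) → P = 3058/9
  (613/41, -280/41) → P = -5623/41
  (861/67, 35/67) → P = -9611/67

The optimum lies where -4p - 7q = -12 and 5p + 11q = 70.
Solving simultaneously gives p = -358/9, q = 220/9.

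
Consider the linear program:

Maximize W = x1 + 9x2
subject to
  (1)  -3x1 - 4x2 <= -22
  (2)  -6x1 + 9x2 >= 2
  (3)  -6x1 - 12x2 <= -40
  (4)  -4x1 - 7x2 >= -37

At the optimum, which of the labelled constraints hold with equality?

Corner points and W = x1 + 9x2:
  (190/51, 46/17) → W = 1432/51
  (6/5, 23/5) → W = 213/5
  (319/78, 115/39) → W = 2389/78

The maximum is at (6/5, 23/5). Substituting into each constraint, equality holds for (1) and (4); the remaining constraints have slack.

(1) and (4)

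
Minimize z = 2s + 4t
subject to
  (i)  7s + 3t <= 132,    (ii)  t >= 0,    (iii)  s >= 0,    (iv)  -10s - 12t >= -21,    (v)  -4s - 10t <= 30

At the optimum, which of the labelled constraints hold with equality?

(ii) and (iii)

Vertices and z = 2s + 4t:
  (0, 0) → z = 0
  (21/10, 0) → z = 21/5
  (0, 7/4) → z = 7

The minimum is at (0, 0). Substituting into each constraint, equality holds for (ii) and (iii); the remaining constraints have slack.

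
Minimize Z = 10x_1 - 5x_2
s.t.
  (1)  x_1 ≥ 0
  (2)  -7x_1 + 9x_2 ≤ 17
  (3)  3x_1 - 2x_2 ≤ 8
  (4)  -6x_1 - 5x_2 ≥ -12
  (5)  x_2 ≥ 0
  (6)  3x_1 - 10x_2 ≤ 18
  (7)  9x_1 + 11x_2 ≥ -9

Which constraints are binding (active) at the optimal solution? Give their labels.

(1) and (2)

Corner points and Z = 10x_1 - 5x_2:
  (0, 17/9) → Z = -85/9
  (0, 0) → Z = 0
  (23/89, 186/89) → Z = -700/89
  (2, 0) → Z = 20

The minimum is at (0, 17/9). Substituting into each constraint, equality holds for (1) and (2); the remaining constraints have slack.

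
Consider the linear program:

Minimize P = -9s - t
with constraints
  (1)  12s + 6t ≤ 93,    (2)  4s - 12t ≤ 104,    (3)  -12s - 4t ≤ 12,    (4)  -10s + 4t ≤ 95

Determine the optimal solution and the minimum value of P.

s = 145/14, t = -73/14, minimum P = -88

Corner points and P = -9s - t:
  (145/14, -73/14) → P = -88
  (-11/6, 115/6) → P = -8/3
  (17/10, -81/10) → P = -36/5
  (-107/22, 255/22) → P = 354/11

The optimum lies where 12s + 6t = 93 and 4s - 12t = 104.
Solving simultaneously gives s = 145/14, t = -73/14.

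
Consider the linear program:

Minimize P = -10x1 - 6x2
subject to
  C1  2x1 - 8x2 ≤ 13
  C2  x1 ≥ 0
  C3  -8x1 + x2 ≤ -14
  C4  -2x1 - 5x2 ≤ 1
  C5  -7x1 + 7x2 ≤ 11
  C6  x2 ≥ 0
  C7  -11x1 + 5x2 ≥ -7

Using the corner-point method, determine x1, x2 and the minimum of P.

Extreme points and P = -10x1 - 6x2:
  (109/49, 186/49) → P = -2206/49
  (63/29, 98/29) → P = -42
  (52/21, 85/21) → P = -1030/21

x1 = 52/21, x2 = 85/21, minimum P = -1030/21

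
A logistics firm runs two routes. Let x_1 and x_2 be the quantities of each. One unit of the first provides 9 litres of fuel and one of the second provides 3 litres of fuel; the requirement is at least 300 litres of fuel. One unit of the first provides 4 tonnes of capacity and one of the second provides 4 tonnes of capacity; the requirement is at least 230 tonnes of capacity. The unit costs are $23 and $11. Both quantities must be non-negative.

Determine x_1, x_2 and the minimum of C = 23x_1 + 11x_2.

Extreme points and C = 23x_1 + 11x_2:
  (0, 100) → C = 1100
  (115/2, 0) → C = 2645/2
  (85/4, 145/4) → C = 1775/2
The feasible region is unbounded (it extends along (0, 1), (1, 0)), but C strictly increases along every unbounded feasible direction, so there is no improving ray and the minimum is attained at a vertex.

x_1 = 85/4, x_2 = 145/4, minimum C = 1775/2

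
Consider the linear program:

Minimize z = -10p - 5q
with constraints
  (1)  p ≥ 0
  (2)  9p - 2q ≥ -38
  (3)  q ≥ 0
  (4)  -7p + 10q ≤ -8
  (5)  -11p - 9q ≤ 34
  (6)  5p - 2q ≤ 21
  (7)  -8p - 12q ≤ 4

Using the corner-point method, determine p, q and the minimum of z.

Extreme points and z = -10p - 5q:
  (8/7, 0) → z = -80/7
  (21/5, 0) → z = -42
  (97/18, 107/36) → z = -275/4

At the optimal vertex, -7p + 10q = -8 and 5p - 2q = 21.
Solving simultaneously gives p = 97/18, q = 107/36.

p = 97/18, q = 107/36, minimum z = -275/4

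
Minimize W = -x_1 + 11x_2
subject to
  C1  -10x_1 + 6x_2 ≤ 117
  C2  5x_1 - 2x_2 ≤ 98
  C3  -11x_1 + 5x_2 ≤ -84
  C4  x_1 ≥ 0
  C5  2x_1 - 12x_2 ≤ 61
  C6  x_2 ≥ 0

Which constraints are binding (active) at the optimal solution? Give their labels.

C2 and C6

Vertices and W = -x_1 + 11x_2:
  (411/5, 313/2) → W = 16393/10
  (1089/16, 2127/16) → W = 5577/4
  (98/5, 0) → W = -98/5
  (84/11, 0) → W = -84/11

The minimum is at (98/5, 0). Substituting into each constraint, equality holds for C2 and C6; the remaining constraints have slack.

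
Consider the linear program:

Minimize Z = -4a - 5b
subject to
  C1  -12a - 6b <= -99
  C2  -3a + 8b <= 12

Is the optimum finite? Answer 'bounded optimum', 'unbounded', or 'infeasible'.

From the feasible point (120/19, 147/38), moving in the direction (8, 3) keeps every constraint satisfied while Z decreases without bound.

unbounded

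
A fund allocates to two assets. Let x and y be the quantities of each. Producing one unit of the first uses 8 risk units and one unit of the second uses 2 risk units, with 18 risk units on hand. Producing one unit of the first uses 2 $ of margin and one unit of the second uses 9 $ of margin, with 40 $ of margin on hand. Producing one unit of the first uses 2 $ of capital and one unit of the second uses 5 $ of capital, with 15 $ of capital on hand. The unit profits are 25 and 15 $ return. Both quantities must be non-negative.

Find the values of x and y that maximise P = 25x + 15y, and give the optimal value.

x = 5/3, y = 7/3, maximum P = 230/3

Corner points and P = 25x + 15y:
  (0, 0) → P = 0
  (0, 3) → P = 45
  (9/4, 0) → P = 225/4
  (5/3, 7/3) → P = 230/3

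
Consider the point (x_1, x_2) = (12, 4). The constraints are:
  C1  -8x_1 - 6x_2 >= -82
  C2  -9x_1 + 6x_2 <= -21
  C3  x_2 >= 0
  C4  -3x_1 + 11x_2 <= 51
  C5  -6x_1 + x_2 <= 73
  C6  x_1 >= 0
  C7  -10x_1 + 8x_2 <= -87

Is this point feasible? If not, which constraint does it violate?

not feasible — violates C1

Constraint C1: -8x_1 - 6x_2 = -120, which is not ≥ -82. All other constraints are satisfied.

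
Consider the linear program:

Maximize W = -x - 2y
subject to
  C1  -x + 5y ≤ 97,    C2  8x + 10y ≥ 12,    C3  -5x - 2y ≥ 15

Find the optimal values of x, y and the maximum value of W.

x = -87/17, y = 90/17, maximum W = -93/17

Feasible corners and W = -x - 2y:
  (-91/5, 394/25) → W = -333/25
  (-269/27, 470/27) → W = -671/27
  (-87/17, 90/17) → W = -93/17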